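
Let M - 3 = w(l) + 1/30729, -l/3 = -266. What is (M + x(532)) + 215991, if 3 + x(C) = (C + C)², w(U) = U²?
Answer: 60993715540/30729 ≈ 1.9849e+6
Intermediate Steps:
l = 798 (l = -3*(-266) = 798)
x(C) = -3 + 4*C² (x(C) = -3 + (C + C)² = -3 + (2*C)² = -3 + 4*C²)
M = 19568442304/30729 (M = 3 + (798² + 1/30729) = 3 + (636804 + 1/30729) = 3 + 19568350117/30729 = 19568442304/30729 ≈ 6.3681e+5)
(M + x(532)) + 215991 = (19568442304/30729 + (-3 + 4*532²)) + 215991 = (19568442304/30729 + (-3 + 4*283024)) + 215991 = (19568442304/30729 + (-3 + 1132096)) + 215991 = (19568442304/30729 + 1132093) + 215991 = 54356528101/30729 + 215991 = 60993715540/30729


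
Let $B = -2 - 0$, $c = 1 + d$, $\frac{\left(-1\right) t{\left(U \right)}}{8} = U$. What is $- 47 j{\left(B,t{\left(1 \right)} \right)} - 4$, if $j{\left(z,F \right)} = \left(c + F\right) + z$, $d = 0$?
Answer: $419$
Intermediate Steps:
$t{\left(U \right)} = - 8 U$
$c = 1$ ($c = 1 + 0 = 1$)
$B = -2$ ($B = -2 + 0 = -2$)
$j{\left(z,F \right)} = 1 + F + z$ ($j{\left(z,F \right)} = \left(1 + F\right) + z = 1 + F + z$)
$- 47 j{\left(B,t{\left(1 \right)} \right)} - 4 = - 47 \left(1 - 8 - 2\right) - 4 = \left(-47\right) \left(-9\right) - 4 = 423 - 4 = 419$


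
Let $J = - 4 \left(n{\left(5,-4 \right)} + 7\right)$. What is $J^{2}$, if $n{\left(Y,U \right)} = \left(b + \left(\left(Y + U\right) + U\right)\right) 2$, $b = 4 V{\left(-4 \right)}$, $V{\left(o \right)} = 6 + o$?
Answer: $4624$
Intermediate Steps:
$b = 8$ ($b = 4 \left(6 - 4\right) = 4 \cdot 2 = 8$)
$n{\left(Y,U \right)} = 16 + 2 Y + 4 U$ ($n{\left(Y,U \right)} = \left(8 + \left(\left(Y + U\right) + U\right)\right) 2 = \left(8 + \left(\left(U + Y\right) + U\right)\right) 2 = \left(8 + \left(Y + 2 U\right)\right) 2 = \left(8 + Y + 2 U\right) 2 = 16 + 2 Y + 4 U$)
$J = -68$ ($J = - 4 \left(\left(16 + 2 \cdot 5 + 4 \left(-4\right)\right) + 7\right) = - 4 \left(\left(16 + 10 - 16\right) + 7\right) = - 4 \left(10 + 7\right) = \left(-4\right) 17 = -68$)
$J^{2} = \left(-68\right)^{2} = 4624$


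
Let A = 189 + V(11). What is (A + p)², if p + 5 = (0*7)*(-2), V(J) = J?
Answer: 38025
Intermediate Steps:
p = -5 (p = -5 + (0*7)*(-2) = -5 + 0*(-2) = -5 + 0 = -5)
A = 200 (A = 189 + 11 = 200)
(A + p)² = (200 - 5)² = 195² = 38025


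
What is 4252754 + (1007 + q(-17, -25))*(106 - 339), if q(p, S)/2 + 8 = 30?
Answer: 4007871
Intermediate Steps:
q(p, S) = 44 (q(p, S) = -16 + 2*30 = -16 + 60 = 44)
4252754 + (1007 + q(-17, -25))*(106 - 339) = 4252754 + (1007 + 44)*(106 - 339) = 4252754 + 1051*(-233) = 4252754 - 244883 = 4007871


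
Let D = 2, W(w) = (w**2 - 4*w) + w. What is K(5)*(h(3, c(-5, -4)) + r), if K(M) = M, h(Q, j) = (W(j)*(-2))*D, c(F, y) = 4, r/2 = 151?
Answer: 1430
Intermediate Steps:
r = 302 (r = 2*151 = 302)
W(w) = w**2 - 3*w
h(Q, j) = -4*j*(-3 + j) (h(Q, j) = ((j*(-3 + j))*(-2))*2 = -2*j*(-3 + j)*2 = -4*j*(-3 + j))
K(5)*(h(3, c(-5, -4)) + r) = 5*(4*4*(3 - 1*4) + 302) = 5*(4*4*(3 - 4) + 302) = 5*(4*4*(-1) + 302) = 5*(-16 + 302) = 5*286 = 1430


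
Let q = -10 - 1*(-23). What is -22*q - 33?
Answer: -319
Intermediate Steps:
q = 13 (q = -10 + 23 = 13)
-22*q - 33 = -22*13 - 33 = -286 - 33 = -319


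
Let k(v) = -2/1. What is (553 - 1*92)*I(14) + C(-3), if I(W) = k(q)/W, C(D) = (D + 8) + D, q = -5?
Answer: -447/7 ≈ -63.857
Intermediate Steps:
k(v) = -2 (k(v) = -2*1 = -2)
C(D) = 8 + 2*D (C(D) = (8 + D) + D = 8 + 2*D)
I(W) = -2/W
(553 - 1*92)*I(14) + C(-3) = (553 - 1*92)*(-2/14) + (8 + 2*(-3)) = (553 - 92)*(-2*1/14) + (8 - 6) = 461*(-⅐) + 2 = -461/7 + 2 = -447/7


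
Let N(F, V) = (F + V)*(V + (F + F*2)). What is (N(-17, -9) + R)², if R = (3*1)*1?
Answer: 2442969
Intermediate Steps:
N(F, V) = (F + V)*(V + 3*F) (N(F, V) = (F + V)*(V + (F + 2*F)) = (F + V)*(V + 3*F))
R = 3 (R = 3*1 = 3)
(N(-17, -9) + R)² = (((-9)² + 3*(-17)² + 4*(-17)*(-9)) + 3)² = ((81 + 3*289 + 612) + 3)² = ((81 + 867 + 612) + 3)² = (1560 + 3)² = 1563² = 2442969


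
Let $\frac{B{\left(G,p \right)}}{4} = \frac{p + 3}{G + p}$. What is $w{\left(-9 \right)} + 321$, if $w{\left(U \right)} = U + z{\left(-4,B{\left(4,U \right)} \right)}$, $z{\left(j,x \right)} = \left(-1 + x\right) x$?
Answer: $\frac{8256}{25} \approx 330.24$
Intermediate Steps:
$B{\left(G,p \right)} = \frac{4 \left(3 + p\right)}{G + p}$ ($B{\left(G,p \right)} = 4 \frac{p + 3}{G + p} = 4 \frac{3 + p}{G + p} = \frac{4 \left(3 + p\right)}{G + p}$)
$z{\left(j,x \right)} = x \left(-1 + x\right)$
$w{\left(U \right)} = U + \frac{4 \left(-1 + \frac{4 \left(3 + U\right)}{4 + U}\right) \left(3 + U\right)}{4 + U}$ ($w{\left(U \right)} = U + \frac{4 \left(3 + U\right)}{4 + U} \left(-1 + \frac{4 \left(3 + U\right)}{4 + U}\right) = U + \frac{4 \left(-1 + \frac{4 \left(3 + U\right)}{4 + U}\right) \left(3 + U\right)}{4 + U}$)
$w{\left(-9 \right)} + 321 = \frac{- 9 \left(4 - 9\right)^{2} + 4 \left(3 - 9\right) \left(8 + 3 \left(-9\right)\right)}{\left(4 - 9\right)^{2}} + 321 = \frac{- 9 \left(-5\right)^{2} + 4 \left(-6\right) \left(8 - 27\right)}{25} + 321 = \frac{\left(-9\right) 25 + 4 \left(-6\right) \left(-19\right)}{25} + 321 = \frac{-225 + 456}{25} + 321 = \frac{1}{25} \cdot 231 + 321 = \frac{231}{25} + 321 = \frac{8256}{25}$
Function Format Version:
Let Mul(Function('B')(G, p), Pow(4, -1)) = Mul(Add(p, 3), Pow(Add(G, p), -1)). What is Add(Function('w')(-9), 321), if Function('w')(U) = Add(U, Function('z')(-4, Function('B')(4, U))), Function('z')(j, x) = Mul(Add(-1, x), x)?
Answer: Rational(8256, 25) ≈ 330.24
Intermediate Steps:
Function('B')(G, p) = Mul(4, Pow(Add(G, p), -1), Add(3, p)) (Function('B')(G, p) = Mul(4, Mul(Add(p, 3), Pow(Add(G, p), -1))) = Mul(4, Mul(Add(3, p), Pow(Add(G, p), -1))) = Mul(4, Mul(Pow(Add(G, p), -1), Add(3, p))) = Mul(4, Pow(Add(G, p), -1), Add(3, p)))
Function('z')(j, x) = Mul(x, Add(-1, x))
Function('w')(U) = Add(U, Mul(4, Pow(Add(4, U), -1), Add(-1, Mul(4, Pow(Add(4, U), -1), Add(3, U))), Add(3, U))) (Function('w')(U) = Add(U, Mul(Mul(4, Pow(Add(4, U), -1), Add(3, U)), Add(-1, Mul(4, Pow(Add(4, U), -1), Add(3, U))))) = Add(U, Mul(4, Pow(Add(4, U), -1), Add(-1, Mul(4, Pow(Add(4, U), -1), Add(3, U))), Add(3, U))))
Add(Function('w')(-9), 321) = Add(Mul(Pow(Add(4, -9), -2), Add(Mul(-9, Pow(Add(4, -9), 2)), Mul(4, Add(3, -9), Add(8, Mul(3, -9))))), 321) = Add(Mul(Pow(-5, -2), Add(Mul(-9, Pow(-5, 2)), Mul(4, -6, Add(8, -27)))), 321) = Add(Mul(Rational(1, 25), Add(Mul(-9, 25), Mul(4, -6, -19))), 321) = Add(Mul(Rational(1, 25), Add(-225, 456)), 321) = Add(Mul(Rational(1, 25), 231), 321) = Add(Rational(231, 25), 321) = Rational(8256, 25)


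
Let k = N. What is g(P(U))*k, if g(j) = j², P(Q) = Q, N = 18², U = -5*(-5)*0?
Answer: 0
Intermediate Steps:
U = 0 (U = 25*0 = 0)
N = 324
k = 324
g(P(U))*k = 0²*324 = 0*324 = 0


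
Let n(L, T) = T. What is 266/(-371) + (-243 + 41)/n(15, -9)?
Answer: 10364/477 ≈ 21.727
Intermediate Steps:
266/(-371) + (-243 + 41)/n(15, -9) = 266/(-371) + (-243 + 41)/(-9) = 266*(-1/371) - 202*(-1/9) = -38/53 + 202/9 = 10364/477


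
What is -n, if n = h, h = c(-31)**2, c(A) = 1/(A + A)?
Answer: -1/3844 ≈ -0.00026015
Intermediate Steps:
c(A) = 1/(2*A)
h = 1/3844 (h = ((1/2)/(-31))**2 = ((1/2)*(-1/31))**2 = (-1/62)**2 = 1/3844 ≈ 0.00026015)
n = 1/3844 ≈ 0.00026015
-n = -1*1/3844 = -1/3844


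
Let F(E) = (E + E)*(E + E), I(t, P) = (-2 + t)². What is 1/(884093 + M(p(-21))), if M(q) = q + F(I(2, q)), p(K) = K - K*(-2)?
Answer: 1/884030 ≈ 1.1312e-6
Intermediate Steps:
p(K) = 3*K (p(K) = K - (-2)*K = K + 2*K = 3*K)
F(E) = 4*E² (F(E) = (2*E)*(2*E) = 4*E²)
M(q) = q (M(q) = q + 4*((-2 + 2)²)² = q + 4*(0²)² = q + 4*0² = q + 4*0 = q + 0 = q)
1/(884093 + M(p(-21))) = 1/(884093 + 3*(-21)) = 1/(884093 - 63) = 1/884030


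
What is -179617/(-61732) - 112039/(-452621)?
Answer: 88214817705/27941199572 ≈ 3.1572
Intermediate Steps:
-179617/(-61732) - 112039/(-452621) = -179617*(-1/61732) - 112039*(-1/452621) = 179617/61732 + 112039/452621 = 88214817705/27941199572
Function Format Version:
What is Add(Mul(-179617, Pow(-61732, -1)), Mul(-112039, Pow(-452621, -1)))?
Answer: Rational(88214817705, 27941199572) ≈ 3.1572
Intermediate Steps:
Add(Mul(-179617, Pow(-61732, -1)), Mul(-112039, Pow(-452621, -1))) = Add(Mul(-179617, Rational(-1, 61732)), Mul(-112039, Rational(-1, 452621))) = Add(Rational(179617, 61732), Rational(112039, 452621)) = Rational(88214817705, 27941199572)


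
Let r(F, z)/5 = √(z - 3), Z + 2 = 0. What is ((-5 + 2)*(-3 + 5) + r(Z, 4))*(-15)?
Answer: 15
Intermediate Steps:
Z = -2 (Z = -2 + 0 = -2)
r(F, z) = 5*√(-3 + z) (r(F, z) = 5*√(z - 3) = 5*√(-3 + z))
((-5 + 2)*(-3 + 5) + r(Z, 4))*(-15) = ((-5 + 2)*(-3 + 5) + 5*√(-3 + 4))*(-15) = (-3*2 + 5*√1)*(-15) = (-6 + 5*1)*(-15) = (-6 + 5)*(-15) = -1*(-15) = 15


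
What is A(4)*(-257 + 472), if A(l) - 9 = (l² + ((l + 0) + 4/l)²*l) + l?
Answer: 27735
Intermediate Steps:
A(l) = 9 + l + l² + l*(l + 4/l)² (A(l) = 9 + ((l² + ((l + 0) + 4/l)²*l) + l) = 9 + ((l² + (l + 4/l)²*l) + l) = 9 + ((l² + l*(l + 4/l)²) + l) = 9 + (l + l² + l*(l + 4/l)²) = 9 + l + l² + l*(l + 4/l)²)
A(4)*(-257 + 472) = (9 + 4 + 4² + (4 + 4²)²/4)*(-257 + 472) = (9 + 4 + 16 + (4 + 16)²/4)*215 = (9 + 4 + 16 + (¼)*20²)*215 = (9 + 4 + 16 + (¼)*400)*215 = (9 + 4 + 16 + 100)*215 = 129*215 = 27735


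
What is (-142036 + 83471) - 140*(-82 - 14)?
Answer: -45125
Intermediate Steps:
(-142036 + 83471) - 140*(-82 - 14) = -58565 - 140*(-96) = -58565 + 13440 = -45125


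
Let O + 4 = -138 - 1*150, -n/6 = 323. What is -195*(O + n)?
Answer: 434850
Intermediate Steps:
n = -1938 (n = -6*323 = -1938)
O = -292 (O = -4 + (-138 - 1*150) = -4 + (-138 - 150) = -4 - 288 = -292)
-195*(O + n) = -195*(-292 - 1938) = -195*(-2230) = 434850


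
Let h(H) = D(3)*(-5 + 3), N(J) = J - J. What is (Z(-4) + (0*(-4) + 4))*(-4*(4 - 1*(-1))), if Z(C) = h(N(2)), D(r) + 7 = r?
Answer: -240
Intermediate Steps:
D(r) = -7 + r
N(J) = 0
h(H) = 8 (h(H) = (-7 + 3)*(-5 + 3) = -4*(-2) = 8)
Z(C) = 8
(Z(-4) + (0*(-4) + 4))*(-4*(4 - 1*(-1))) = (8 + (0*(-4) + 4))*(-4*(4 - 1*(-1))) = (8 + (0 + 4))*(-4*(4 + 1)) = (8 + 4)*(-4*5) = 12*(-20) = -240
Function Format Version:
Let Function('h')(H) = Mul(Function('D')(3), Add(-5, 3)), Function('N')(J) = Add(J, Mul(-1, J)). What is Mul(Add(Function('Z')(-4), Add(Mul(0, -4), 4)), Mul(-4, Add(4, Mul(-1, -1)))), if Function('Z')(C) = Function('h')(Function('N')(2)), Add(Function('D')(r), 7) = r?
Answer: -240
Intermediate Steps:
Function('D')(r) = Add(-7, r)
Function('N')(J) = 0
Function('h')(H) = 8 (Function('h')(H) = Mul(Add(-7, 3), Add(-5, 3)) = Mul(-4, -2) = 8)
Function('Z')(C) = 8
Mul(Add(Function('Z')(-4), Add(Mul(0, -4), 4)), Mul(-4, Add(4, Mul(-1, -1)))) = Mul(Add(8, Add(Mul(0, -4), 4)), Mul(-4, Add(4, Mul(-1, -1)))) = Mul(Add(8, Add(0, 4)), Mul(-4, Add(4, 1))) = Mul(Add(8, 4), Mul(-4, 5)) = Mul(12, -20) = -240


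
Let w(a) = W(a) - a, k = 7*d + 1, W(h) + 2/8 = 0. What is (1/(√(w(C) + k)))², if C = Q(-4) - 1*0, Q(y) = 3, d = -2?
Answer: -4/65 ≈ -0.061538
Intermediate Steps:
W(h) = -¼ (W(h) = -¼ + 0 = -¼)
k = -13 (k = 7*(-2) + 1 = -14 + 1 = -13)
C = 3 (C = 3 - 1*0 = 3 + 0 = 3)
w(a) = -¼ - a
(1/(√(w(C) + k)))² = (1/(√((-¼ - 1*3) - 13)))² = (1/(√((-¼ - 3) - 13)))² = (1/(√(-13/4 - 13)))² = (1/(√(-65/4)))² = (1/(I*√65/2))² = (-2*I*√65/65)² = -4/65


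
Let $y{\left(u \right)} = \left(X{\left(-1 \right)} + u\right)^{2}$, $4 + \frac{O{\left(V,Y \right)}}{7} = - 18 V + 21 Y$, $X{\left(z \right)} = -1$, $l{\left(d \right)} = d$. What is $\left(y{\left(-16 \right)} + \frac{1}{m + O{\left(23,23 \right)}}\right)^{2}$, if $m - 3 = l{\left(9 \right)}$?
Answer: $\frac{18215281296}{218089} \approx 83522.0$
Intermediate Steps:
$m = 12$ ($m = 3 + 9 = 12$)
$O{\left(V,Y \right)} = -28 - 126 V + 147 Y$ ($O{\left(V,Y \right)} = -28 + 7 \left(- 18 V + 21 Y\right) = -28 - \left(- 147 Y + 126 V\right) = -28 - 126 V + 147 Y$)
$y{\left(u \right)} = \left(-1 + u\right)^{2}$
$\left(y{\left(-16 \right)} + \frac{1}{m + O{\left(23,23 \right)}}\right)^{2} = \left(\left(-1 - 16\right)^{2} + \frac{1}{12 - -455}\right)^{2} = \left(\left(-17\right)^{2} + \frac{1}{12 - -455}\right)^{2} = \left(289 + \frac{1}{12 + 455}\right)^{2} = \left(289 + \frac{1}{467}\right)^{2} = \left(\frac{134964}{467}\right)^{2} = \frac{18215281296}{218089}$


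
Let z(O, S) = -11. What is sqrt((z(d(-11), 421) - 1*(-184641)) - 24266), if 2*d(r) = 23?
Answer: 2*sqrt(40091) ≈ 400.45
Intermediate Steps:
d(r) = 23/2 (d(r) = (1/2)*23 = 23/2)
sqrt((z(d(-11), 421) - 1*(-184641)) - 24266) = sqrt((-11 - 1*(-184641)) - 24266) = sqrt((-11 + 184641) - 24266) = sqrt(184630 - 24266) = sqrt(160364) = 2*sqrt(40091)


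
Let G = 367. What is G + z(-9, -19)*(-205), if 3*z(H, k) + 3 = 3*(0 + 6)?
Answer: -658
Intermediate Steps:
z(H, k) = 5 (z(H, k) = -1 + (3*(0 + 6))/3 = -1 + (3*6)/3 = -1 + (⅓)*18 = -1 + 6 = 5)
G + z(-9, -19)*(-205) = 367 + 5*(-205) = 367 - 1025 = -658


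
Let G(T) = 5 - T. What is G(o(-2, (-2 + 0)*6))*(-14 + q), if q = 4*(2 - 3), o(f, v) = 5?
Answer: 0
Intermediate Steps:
q = -4 (q = 4*(-1) = -4)
G(o(-2, (-2 + 0)*6))*(-14 + q) = (5 - 1*5)*(-14 - 4) = (5 - 5)*(-18) = 0*(-18) = 0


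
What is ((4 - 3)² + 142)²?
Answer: 20449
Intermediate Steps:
((4 - 3)² + 142)² = (1² + 142)² = (1 + 142)² = 143² = 20449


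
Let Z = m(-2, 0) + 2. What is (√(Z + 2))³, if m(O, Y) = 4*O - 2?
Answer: -6*I*√6 ≈ -14.697*I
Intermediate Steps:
m(O, Y) = -2 + 4*O
Z = -8 (Z = (-2 + 4*(-2)) + 2 = (-2 - 8) + 2 = -10 + 2 = -8)
(√(Z + 2))³ = (√(-8 + 2))³ = (√(-6))³ = (I*√6)³ = -6*I*√6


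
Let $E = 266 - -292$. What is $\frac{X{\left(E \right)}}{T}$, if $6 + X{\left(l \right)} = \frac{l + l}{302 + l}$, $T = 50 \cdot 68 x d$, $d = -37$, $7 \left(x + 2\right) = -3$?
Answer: $- \frac{7077}{459799000} \approx -1.5392 \cdot 10^{-5}$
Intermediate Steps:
$x = - \frac{17}{7}$ ($x = -2 + \frac{1}{7} \left(-3\right) = -2 - \frac{3}{7} = - \frac{17}{7} \approx -2.4286$)
$E = 558$ ($E = 266 + 292 = 558$)
$T = \frac{2138600}{7}$ ($T = 50 \cdot 68 \left(\left(- \frac{17}{7}\right) \left(-37\right)\right) = 3400 \cdot \frac{629}{7} = \frac{2138600}{7} \approx 3.0551 \cdot 10^{5}$)
$X{\left(l \right)} = -6 + \frac{2 l}{302 + l}$ ($X{\left(l \right)} = -6 + \frac{l + l}{302 + l} = -6 + \frac{2 l}{302 + l}$)
$\frac{X{\left(E \right)}}{T} = \frac{4 \frac{1}{302 + 558} \left(-453 - 558\right)}{\frac{2138600}{7}} = \frac{4 \left(-453 - 558\right)}{860} \cdot \frac{7}{2138600} = 4 \cdot \frac{1}{860} \left(-1011\right) \frac{7}{2138600} = \left(- \frac{1011}{215}\right) \frac{7}{2138600} = - \frac{7077}{459799000}$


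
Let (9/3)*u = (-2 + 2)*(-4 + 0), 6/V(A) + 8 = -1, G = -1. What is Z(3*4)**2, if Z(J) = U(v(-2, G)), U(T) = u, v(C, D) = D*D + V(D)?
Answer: 0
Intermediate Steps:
V(A) = -2/3 (V(A) = 6/(-8 - 1) = 6/(-9) = 6*(-1/9) = -2/3)
u = 0 (u = ((-2 + 2)*(-4 + 0))/3 = (0*(-4))/3 = (1/3)*0 = 0)
v(C, D) = -2/3 + D**2 (v(C, D) = D*D - 2/3 = D**2 - 2/3 = -2/3 + D**2)
U(T) = 0
Z(J) = 0
Z(3*4)**2 = 0**2 = 0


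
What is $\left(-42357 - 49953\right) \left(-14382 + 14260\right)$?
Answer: $11261820$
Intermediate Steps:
$\left(-42357 - 49953\right) \left(-14382 + 14260\right) = \left(-92310\right) \left(-122\right) = 11261820$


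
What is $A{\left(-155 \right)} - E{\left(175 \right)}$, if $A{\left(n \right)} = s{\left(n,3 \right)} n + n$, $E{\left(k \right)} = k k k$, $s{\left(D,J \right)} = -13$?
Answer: $-5357515$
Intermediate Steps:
$E{\left(k \right)} = k^{3}$ ($E{\left(k \right)} = k^{2} k = k^{3}$)
$A{\left(n \right)} = - 12 n$ ($A{\left(n \right)} = - 13 n + n = - 12 n$)
$A{\left(-155 \right)} - E{\left(175 \right)} = \left(-12\right) \left(-155\right) - 175^{3} = 1860 - 5359375 = -5357515$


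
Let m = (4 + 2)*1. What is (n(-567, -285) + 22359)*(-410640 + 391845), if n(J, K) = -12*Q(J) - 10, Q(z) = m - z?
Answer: -290815035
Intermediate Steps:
m = 6 (m = 6*1 = 6)
Q(z) = 6 - z
n(J, K) = -82 + 12*J (n(J, K) = -12*(6 - J) - 10 = (-72 + 12*J) - 10 = -82 + 12*J)
(n(-567, -285) + 22359)*(-410640 + 391845) = ((-82 + 12*(-567)) + 22359)*(-410640 + 391845) = ((-82 - 6804) + 22359)*(-18795) = (-6886 + 22359)*(-18795) = 15473*(-18795) = -290815035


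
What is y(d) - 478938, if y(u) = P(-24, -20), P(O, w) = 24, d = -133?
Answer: -478914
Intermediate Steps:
y(u) = 24
y(d) - 478938 = 24 - 478938 = -478914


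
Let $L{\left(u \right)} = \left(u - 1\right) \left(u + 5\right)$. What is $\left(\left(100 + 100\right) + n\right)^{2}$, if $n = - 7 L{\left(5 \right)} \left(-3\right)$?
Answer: $1081600$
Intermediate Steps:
$L{\left(u \right)} = \left(-1 + u\right) \left(5 + u\right)$
$n = 840$ ($n = - 7 \left(-5 + 5^{2} + 4 \cdot 5\right) \left(-3\right) = - 7 \left(-5 + 25 + 20\right) \left(-3\right) = \left(-7\right) 40 \left(-3\right) = \left(-280\right) \left(-3\right) = 840$)
$\left(\left(100 + 100\right) + n\right)^{2} = \left(\left(100 + 100\right) + 840\right)^{2} = \left(200 + 840\right)^{2} = 1040^{2} = 1081600$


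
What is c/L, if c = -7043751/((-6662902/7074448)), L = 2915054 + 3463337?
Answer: 24915325087224/21249297075341 ≈ 1.1725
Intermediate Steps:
L = 6378391
c = 24915325087224/3331451 (c = -7043751/((-6662902*1/7074448)) = -7043751/(-3331451/3537224) = -7043751*(-3537224/3331451) = 24915325087224/3331451 ≈ 7.4788e+6)
c/L = (24915325087224/3331451)/6378391 = (24915325087224/3331451)*(1/6378391) = 24915325087224/21249297075341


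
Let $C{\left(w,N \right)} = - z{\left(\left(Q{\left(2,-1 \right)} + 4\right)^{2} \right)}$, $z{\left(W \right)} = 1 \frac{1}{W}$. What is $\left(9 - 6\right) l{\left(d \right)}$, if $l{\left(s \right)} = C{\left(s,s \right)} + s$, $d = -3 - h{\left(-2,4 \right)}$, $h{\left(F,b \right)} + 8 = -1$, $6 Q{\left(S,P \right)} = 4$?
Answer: $\frac{3501}{196} \approx 17.862$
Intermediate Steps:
$Q{\left(S,P \right)} = \frac{2}{3}$ ($Q{\left(S,P \right)} = \frac{1}{6} \cdot 4 = \frac{2}{3}$)
$h{\left(F,b \right)} = -9$ ($h{\left(F,b \right)} = -8 - 1 = -9$)
$z{\left(W \right)} = \frac{1}{W}$
$d = 6$ ($d = -3 - -9 = -3 + 9 = 6$)
$C{\left(w,N \right)} = - \frac{9}{196}$ ($C{\left(w,N \right)} = - \frac{1}{\left(\frac{2}{3} + 4\right)^{2}} = - \frac{1}{\left(\frac{14}{3}\right)^{2}} = - \frac{1}{\frac{196}{9}} = \left(-1\right) \frac{9}{196} = - \frac{9}{196}$)
$l{\left(s \right)} = - \frac{9}{196} + s$
$\left(9 - 6\right) l{\left(d \right)} = \left(9 - 6\right) \left(- \frac{9}{196} + 6\right) = 3 \cdot \frac{1167}{196} = \frac{3501}{196}$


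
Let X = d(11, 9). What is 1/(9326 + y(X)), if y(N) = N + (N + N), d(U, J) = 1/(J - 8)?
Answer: 1/9329 ≈ 0.00010719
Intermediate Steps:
d(U, J) = 1/(-8 + J)
X = 1 (X = 1/(-8 + 9) = 1/1 = 1)
y(N) = 3*N (y(N) = N + 2*N = 3*N)
1/(9326 + y(X)) = 1/(9326 + 3*1) = 1/(9326 + 3) = 1/9329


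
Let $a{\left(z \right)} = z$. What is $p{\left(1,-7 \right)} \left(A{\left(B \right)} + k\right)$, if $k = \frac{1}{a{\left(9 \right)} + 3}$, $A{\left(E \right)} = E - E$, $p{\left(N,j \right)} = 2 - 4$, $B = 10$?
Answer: $- \frac{1}{6} \approx -0.16667$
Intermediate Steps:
$p{\left(N,j \right)} = -2$ ($p{\left(N,j \right)} = 2 - 4 = -2$)
$A{\left(E \right)} = 0$
$k = \frac{1}{12}$ ($k = \frac{1}{9 + 3} = \frac{1}{12} \approx 0.083333$)
$p{\left(1,-7 \right)} \left(A{\left(B \right)} + k\right) = - 2 \left(0 + \frac{1}{12}\right) = \left(-2\right) \frac{1}{12} = - \frac{1}{6}$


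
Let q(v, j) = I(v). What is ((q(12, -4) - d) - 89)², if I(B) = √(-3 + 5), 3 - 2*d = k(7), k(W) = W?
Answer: (87 - √2)² ≈ 7324.9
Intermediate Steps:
d = -2 (d = 3/2 - ½*7 = 3/2 - 7/2 = -2)
I(B) = √2
q(v, j) = √2
((q(12, -4) - d) - 89)² = ((√2 - 1*(-2)) - 89)² = ((√2 + 2) - 89)² = ((2 + √2) - 89)² = (-87 + √2)²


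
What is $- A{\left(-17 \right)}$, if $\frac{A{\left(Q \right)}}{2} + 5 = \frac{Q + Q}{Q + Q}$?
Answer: $8$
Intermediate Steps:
$A{\left(Q \right)} = -8$ ($A{\left(Q \right)} = -10 + 2 \frac{Q + Q}{Q + Q} = -10 + 2 \frac{2 Q}{2 Q} = -10 + 2 \cdot 2 Q \frac{1}{2 Q} = -10 + 2 \cdot 1 = -10 + 2 = -8$)
$- A{\left(-17 \right)} = \left(-1\right) \left(-8\right) = 8$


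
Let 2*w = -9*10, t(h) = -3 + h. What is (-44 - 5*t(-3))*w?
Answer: 630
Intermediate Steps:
w = -45 (w = (-9*10)/2 = (½)*(-90) = -45)
(-44 - 5*t(-3))*w = (-44 - 5*(-3 - 3))*(-45) = (-44 - 5*(-6))*(-45) = (-44 + 30)*(-45) = -14*(-45) = 630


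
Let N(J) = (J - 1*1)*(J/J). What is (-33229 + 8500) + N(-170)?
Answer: -24900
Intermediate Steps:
N(J) = -1 + J (N(J) = (J - 1)*1 = (-1 + J)*1 = -1 + J)
(-33229 + 8500) + N(-170) = (-33229 + 8500) + (-1 - 170) = -24729 - 171 = -24900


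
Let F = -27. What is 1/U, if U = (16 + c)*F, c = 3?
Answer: -1/513 ≈ -0.0019493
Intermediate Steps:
U = -513 (U = (16 + 3)*(-27) = 19*(-27) = -513)
1/U = 1/(-513) = -1/513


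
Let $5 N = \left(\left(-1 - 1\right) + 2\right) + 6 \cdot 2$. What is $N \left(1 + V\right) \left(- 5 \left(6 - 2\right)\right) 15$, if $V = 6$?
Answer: $-5040$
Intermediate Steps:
$N = \frac{12}{5}$ ($N = \frac{\left(\left(-1 - 1\right) + 2\right) + 6 \cdot 2}{5} = \frac{\left(-2 + 2\right) + 12}{5} = \frac{0 + 12}{5} = \frac{1}{5} \cdot 12 = \frac{12}{5} \approx 2.4$)
$N \left(1 + V\right) \left(- 5 \left(6 - 2\right)\right) 15 = \frac{12 \left(1 + 6\right)}{5} \left(- 5 \left(6 - 2\right)\right) 15 = \frac{12}{5} \cdot 7 \left(\left(-5\right) 4\right) 15 = \frac{84}{5} \left(-20\right) 15 = \left(-336\right) 15 = -5040$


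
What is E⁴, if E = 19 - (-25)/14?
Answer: 7170871761/38416 ≈ 1.8666e+5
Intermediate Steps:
E = 291/14 (E = 19 - (-25)/14 = 19 - 1*(-25/14) = 19 + 25/14 = 291/14 ≈ 20.786)
E⁴ = (291/14)⁴ = 7170871761/38416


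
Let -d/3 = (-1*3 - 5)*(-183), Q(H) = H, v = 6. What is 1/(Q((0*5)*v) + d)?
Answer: -1/4392 ≈ -0.00022769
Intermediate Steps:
d = -4392 (d = -3*(-1*3 - 5)*(-183) = -3*(-3 - 5)*(-183) = -(-24)*(-183) = -3*1464 = -4392)
1/(Q((0*5)*v) + d) = 1/((0*5)*6 - 4392) = 1/(0*6 - 4392) = 1/(0 - 4392) = 1/(-4392) = -1/4392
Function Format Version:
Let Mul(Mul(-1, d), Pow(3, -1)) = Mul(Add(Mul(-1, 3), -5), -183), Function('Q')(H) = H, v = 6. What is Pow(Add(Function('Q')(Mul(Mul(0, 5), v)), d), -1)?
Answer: Rational(-1, 4392) ≈ -0.00022769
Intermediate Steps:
d = -4392 (d = Mul(-3, Mul(Add(Mul(-1, 3), -5), -183)) = Mul(-3, Mul(Add(-3, -5), -183)) = Mul(-3, Mul(-8, -183)) = Mul(-3, 1464) = -4392)
Pow(Add(Function('Q')(Mul(Mul(0, 5), v)), d), -1) = Pow(Add(Mul(Mul(0, 5), 6), -4392), -1) = Pow(Add(Mul(0, 6), -4392), -1) = Pow(Add(0, -4392), -1) = Pow(-4392, -1) = Rational(-1, 4392)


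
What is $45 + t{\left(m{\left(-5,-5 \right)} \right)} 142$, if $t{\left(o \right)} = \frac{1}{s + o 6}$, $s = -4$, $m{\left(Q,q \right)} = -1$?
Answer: $\frac{154}{5} \approx 30.8$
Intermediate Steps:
$t{\left(o \right)} = \frac{1}{-4 + 6 o}$ ($t{\left(o \right)} = \frac{1}{-4 + o 6} = \frac{1}{-4 + 6 o}$)
$45 + t{\left(m{\left(-5,-5 \right)} \right)} 142 = 45 + \frac{1}{2 \left(-2 + 3 \left(-1\right)\right)} 142 = 45 + \frac{1}{2 \left(-2 - 3\right)} 142 = 45 + \frac{1}{2 \left(-5\right)} 142 = 45 + \frac{1}{2} \left(- \frac{1}{5}\right) 142 = 45 - \frac{71}{5} = \frac{154}{5}$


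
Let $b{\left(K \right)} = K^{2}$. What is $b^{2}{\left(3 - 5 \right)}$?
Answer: $16$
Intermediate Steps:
$b^{2}{\left(3 - 5 \right)} = \left(\left(3 - 5\right)^{2}\right)^{2} = \left(\left(-2\right)^{2}\right)^{2} = 4^{2} = 16$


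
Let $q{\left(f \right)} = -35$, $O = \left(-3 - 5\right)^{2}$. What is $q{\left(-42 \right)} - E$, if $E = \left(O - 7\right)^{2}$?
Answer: $-3284$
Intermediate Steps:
$O = 64$ ($O = \left(-8\right)^{2} = 64$)
$E = 3249$ ($E = \left(64 - 7\right)^{2} = 57^{2} = 3249$)
$q{\left(-42 \right)} - E = -35 - 3249 = -3284$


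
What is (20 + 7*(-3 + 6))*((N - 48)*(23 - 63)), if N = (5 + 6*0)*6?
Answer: 29520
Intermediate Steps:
N = 30 (N = (5 + 0)*6 = 5*6 = 30)
(20 + 7*(-3 + 6))*((N - 48)*(23 - 63)) = (20 + 7*(-3 + 6))*((30 - 48)*(23 - 63)) = (20 + 7*3)*(-18*(-40)) = (20 + 21)*720 = 41*720 = 29520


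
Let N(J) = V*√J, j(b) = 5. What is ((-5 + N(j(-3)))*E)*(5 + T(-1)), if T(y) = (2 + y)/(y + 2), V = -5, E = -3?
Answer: 90 + 90*√5 ≈ 291.25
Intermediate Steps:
T(y) = 1 (T(y) = (2 + y)/(2 + y) = 1)
N(J) = -5*√J
((-5 + N(j(-3)))*E)*(5 + T(-1)) = ((-5 - 5*√5)*(-3))*(5 + 1) = (15 + 15*√5)*6 = 90 + 90*√5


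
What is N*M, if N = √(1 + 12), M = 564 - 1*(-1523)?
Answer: 2087*√13 ≈ 7524.8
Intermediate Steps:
M = 2087 (M = 564 + 1523 = 2087)
N = √13 ≈ 3.6056
N*M = √13*2087 = 2087*√13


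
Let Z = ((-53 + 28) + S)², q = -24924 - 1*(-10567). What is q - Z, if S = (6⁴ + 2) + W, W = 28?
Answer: -1706958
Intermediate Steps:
q = -14357 (q = -24924 + 10567 = -14357)
S = 1326 (S = (6⁴ + 2) + 28 = (1296 + 2) + 28 = 1298 + 28 = 1326)
Z = 1692601 (Z = ((-53 + 28) + 1326)² = (-25 + 1326)² = 1301² = 1692601)
q - Z = -14357 - 1*1692601 = -14357 - 1692601 = -1706958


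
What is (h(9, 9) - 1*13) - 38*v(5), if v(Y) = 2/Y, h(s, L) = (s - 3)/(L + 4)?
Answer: -1803/65 ≈ -27.738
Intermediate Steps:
h(s, L) = (-3 + s)/(4 + L)
(h(9, 9) - 1*13) - 38*v(5) = ((-3 + 9)/(4 + 9) - 1*13) - 76/5 = (6/13 - 13) - 76/5 = -163/13 - 76/5 = -1803/65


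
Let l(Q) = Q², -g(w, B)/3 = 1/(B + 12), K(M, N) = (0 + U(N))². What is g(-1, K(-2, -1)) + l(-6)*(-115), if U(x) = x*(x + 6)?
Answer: -153183/37 ≈ -4140.1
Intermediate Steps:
U(x) = x*(6 + x)
K(M, N) = N²*(6 + N)² (K(M, N) = (0 + N*(6 + N))² = (N*(6 + N))² = N²*(6 + N)²)
g(w, B) = -3/(12 + B) (g(w, B) = -3/(B + 12) = -3/(12 + B))
g(-1, K(-2, -1)) + l(-6)*(-115) = -3/(12 + (-1)²*(6 - 1)²) + (-6)²*(-115) = -3/(12 + 1*5²) + 36*(-115) = -3/(12 + 1*25) - 4140 = -3/(12 + 25) - 4140 = -3/37 - 4140 = -153183/37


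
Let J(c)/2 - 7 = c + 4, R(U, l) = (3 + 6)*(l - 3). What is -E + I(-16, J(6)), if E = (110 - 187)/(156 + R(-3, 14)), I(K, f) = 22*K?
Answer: -89683/255 ≈ -351.70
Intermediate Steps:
R(U, l) = -27 + 9*l (R(U, l) = 9*(-3 + l) = -27 + 9*l)
J(c) = 22 + 2*c (J(c) = 14 + 2*(c + 4) = 14 + 2*(4 + c) = 14 + (8 + 2*c) = 22 + 2*c)
E = -77/255 (E = (110 - 187)/(156 + (-27 + 9*14)) = -77/(156 + (-27 + 126)) = -77/(156 + 99) = -77/255 ≈ -0.30196)
-E + I(-16, J(6)) = -1*(-77/255) + 22*(-16) = 77/255 - 352 = -89683/255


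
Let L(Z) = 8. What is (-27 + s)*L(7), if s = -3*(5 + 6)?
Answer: -480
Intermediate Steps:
s = -33 (s = -3*11 = -33)
(-27 + s)*L(7) = (-27 - 33)*8 = -60*8 = -480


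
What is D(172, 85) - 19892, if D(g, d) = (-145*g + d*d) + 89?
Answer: -37518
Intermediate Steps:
D(g, d) = 89 + d² - 145*g (D(g, d) = (-145*g + d²) + 89 = (d² - 145*g) + 89 = 89 + d² - 145*g)
D(172, 85) - 19892 = (89 + 85² - 145*172) - 19892 = (89 + 7225 - 24940) - 19892 = -17626 - 19892 = -37518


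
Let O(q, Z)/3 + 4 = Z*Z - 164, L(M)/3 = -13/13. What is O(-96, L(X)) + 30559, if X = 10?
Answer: 30082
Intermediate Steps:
L(M) = -3 (L(M) = 3*(-13/13) = 3*(-13*1/13) = 3*(-1) = -3)
O(q, Z) = -504 + 3*Z² (O(q, Z) = -12 + 3*(Z*Z - 164) = -12 + 3*(Z² - 164) = -12 + 3*(-164 + Z²) = -12 + (-492 + 3*Z²) = -504 + 3*Z²)
O(-96, L(X)) + 30559 = (-504 + 3*(-3)²) + 30559 = (-504 + 3*9) + 30559 = (-504 + 27) + 30559 = -477 + 30559 = 30082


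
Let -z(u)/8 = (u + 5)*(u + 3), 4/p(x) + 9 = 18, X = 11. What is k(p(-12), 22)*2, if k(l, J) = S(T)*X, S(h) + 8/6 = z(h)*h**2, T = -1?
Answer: -4312/3 ≈ -1437.3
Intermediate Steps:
p(x) = 4/9 (p(x) = 4/(-9 + 18) = 4/9)
z(u) = -8*(3 + u)*(5 + u) (z(u) = -8*(u + 5)*(u + 3) = -8*(5 + u)*(3 + u) = -8*(3 + u)*(5 + u))
S(h) = -4/3 + h**2*(-120 - 64*h - 8*h**2) (S(h) = -4/3 + (-120 - 64*h - 8*h**2)*h**2 = -4/3 + h**2*(-120 - 64*h - 8*h**2))
k(l, J) = -2156/3 (k(l, J) = (-4/3 + 8*(-1)**2*(-15 - 1*(-1)**2 - 8*(-1)))*11 = (-4/3 + 8*1*(-15 - 1*1 + 8))*11 = (-4/3 + 8*1*(-15 - 1 + 8))*11 = (-4/3 + 8*1*(-8))*11 = (-4/3 - 64)*11 = -196/3*11 = -2156/3)
k(p(-12), 22)*2 = -2156/3*2 = -4312/3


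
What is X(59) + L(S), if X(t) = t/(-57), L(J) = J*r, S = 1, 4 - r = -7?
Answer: 568/57 ≈ 9.9649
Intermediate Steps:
r = 11 (r = 4 - 1*(-7) = 4 + 7 = 11)
L(J) = 11*J (L(J) = J*11 = 11*J)
X(t) = -t/57 (X(t) = t*(-1/57) = -t/57)
X(59) + L(S) = -1/57*59 + 11*1 = -59/57 + 11 = 568/57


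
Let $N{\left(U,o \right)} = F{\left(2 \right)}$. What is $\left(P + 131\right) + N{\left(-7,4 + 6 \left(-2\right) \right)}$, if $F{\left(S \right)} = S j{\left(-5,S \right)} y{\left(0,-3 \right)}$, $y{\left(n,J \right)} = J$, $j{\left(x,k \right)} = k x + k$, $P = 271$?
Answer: $450$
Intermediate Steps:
$j{\left(x,k \right)} = k + k x$
$F{\left(S \right)} = 12 S^{2}$ ($F{\left(S \right)} = S S \left(1 - 5\right) \left(-3\right) = S S \left(-4\right) \left(-3\right) = S \left(- 4 S\right) \left(-3\right) = - 4 S^{2} \left(-3\right) = 12 S^{2}$)
$N{\left(U,o \right)} = 48$ ($N{\left(U,o \right)} = 12 \cdot 2^{2} = 12 \cdot 4 = 48$)
$\left(P + 131\right) + N{\left(-7,4 + 6 \left(-2\right) \right)} = \left(271 + 131\right) + 48 = 402 + 48 = 450$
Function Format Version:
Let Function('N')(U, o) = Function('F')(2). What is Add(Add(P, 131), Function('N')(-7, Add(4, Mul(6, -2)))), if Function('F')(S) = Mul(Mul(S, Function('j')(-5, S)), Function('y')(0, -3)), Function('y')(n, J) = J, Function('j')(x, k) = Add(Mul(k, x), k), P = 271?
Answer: 450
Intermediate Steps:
Function('j')(x, k) = Add(k, Mul(k, x))
Function('F')(S) = Mul(12, Pow(S, 2)) (Function('F')(S) = Mul(Mul(S, Mul(S, Add(1, -5))), -3) = Mul(Mul(S, Mul(S, -4)), -3) = Mul(Mul(S, Mul(-4, S)), -3) = Mul(Mul(-4, Pow(S, 2)), -3) = Mul(12, Pow(S, 2)))
Function('N')(U, o) = 48 (Function('N')(U, o) = Mul(12, Pow(2, 2)) = Mul(12, 4) = 48)
Add(Add(P, 131), Function('N')(-7, Add(4, Mul(6, -2)))) = Add(Add(271, 131), 48) = Add(402, 48) = 450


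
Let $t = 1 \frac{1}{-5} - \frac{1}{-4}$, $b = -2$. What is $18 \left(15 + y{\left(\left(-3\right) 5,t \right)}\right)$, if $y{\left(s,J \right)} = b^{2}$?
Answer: $342$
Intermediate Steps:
$t = \frac{1}{20}$ ($t = 1 \left(- \frac{1}{5}\right) - - \frac{1}{4} = - \frac{1}{5} + \frac{1}{4} = \frac{1}{20} \approx 0.05$)
$y{\left(s,J \right)} = 4$ ($y{\left(s,J \right)} = \left(-2\right)^{2} = 4$)
$18 \left(15 + y{\left(\left(-3\right) 5,t \right)}\right) = 18 \left(15 + 4\right) = 18 \cdot 19 = 342$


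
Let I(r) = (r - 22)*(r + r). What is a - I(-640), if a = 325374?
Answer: -521986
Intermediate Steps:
I(r) = 2*r*(-22 + r) (I(r) = (-22 + r)*(2*r) = 2*r*(-22 + r))
a - I(-640) = 325374 - 2*(-640)*(-22 - 640) = 325374 - 2*(-640)*(-662) = 325374 - 1*847360 = 325374 - 847360 = -521986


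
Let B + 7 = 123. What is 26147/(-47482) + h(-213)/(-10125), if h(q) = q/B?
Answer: -5116589639/9294601500 ≈ -0.55049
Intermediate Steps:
B = 116 (B = -7 + 123 = 116)
h(q) = q/116
26147/(-47482) + h(-213)/(-10125) = 26147/(-47482) + ((1/116)*(-213))/(-10125) = 26147*(-1/47482) - 213/116*(-1/10125) = -26147/47482 + 71/391500 = -5116589639/9294601500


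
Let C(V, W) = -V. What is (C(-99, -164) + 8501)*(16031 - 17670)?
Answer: -14095400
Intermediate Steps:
(C(-99, -164) + 8501)*(16031 - 17670) = (-1*(-99) + 8501)*(16031 - 17670) = (99 + 8501)*(-1639) = 8600*(-1639) = -14095400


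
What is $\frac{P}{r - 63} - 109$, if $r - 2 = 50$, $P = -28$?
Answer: $- \frac{1171}{11} \approx -106.45$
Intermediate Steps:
$r = 52$ ($r = 2 + 50 = 52$)
$\frac{P}{r - 63} - 109 = \frac{1}{52 - 63} \left(-28\right) - 109 = \frac{1}{-11} \left(-28\right) - 109 = \left(- \frac{1}{11}\right) \left(-28\right) - 109 = \frac{28}{11} - 109 = - \frac{1171}{11}$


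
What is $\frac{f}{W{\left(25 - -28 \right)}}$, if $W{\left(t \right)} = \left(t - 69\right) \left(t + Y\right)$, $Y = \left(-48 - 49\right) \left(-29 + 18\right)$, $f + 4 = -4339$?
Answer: $\frac{4343}{17920} \approx 0.24235$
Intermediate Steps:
$f = -4343$ ($f = -4 - 4339 = -4343$)
$Y = 1067$ ($Y = \left(-97\right) \left(-11\right) = 1067$)
$W{\left(t \right)} = \left(-69 + t\right) \left(1067 + t\right)$ ($W{\left(t \right)} = \left(t - 69\right) \left(t + 1067\right) = \left(-69 + t\right) \left(1067 + t\right)$)
$\frac{f}{W{\left(25 - -28 \right)}} = - \frac{4343}{-73623 + \left(25 - -28\right)^{2} + 998 \left(25 - -28\right)} = - \frac{4343}{-73623 + \left(25 + 28\right)^{2} + 998 \left(25 + 28\right)} = - \frac{4343}{-73623 + 53^{2} + 998 \cdot 53} = - \frac{4343}{-73623 + 2809 + 52894} = - \frac{4343}{-17920} = \left(-4343\right) \left(- \frac{1}{17920}\right) = \frac{4343}{17920}$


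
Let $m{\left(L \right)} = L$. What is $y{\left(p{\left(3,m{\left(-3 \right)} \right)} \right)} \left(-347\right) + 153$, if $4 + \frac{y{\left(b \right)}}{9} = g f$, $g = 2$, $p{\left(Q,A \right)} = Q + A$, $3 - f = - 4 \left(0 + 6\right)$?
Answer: $-155997$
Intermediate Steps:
$f = 27$ ($f = 3 - - 4 \left(0 + 6\right) = 3 - \left(-4\right) 6 = 3 - -24 = 3 + 24 = 27$)
$p{\left(Q,A \right)} = A + Q$
$y{\left(b \right)} = 450$ ($y{\left(b \right)} = -36 + 9 \cdot 2 \cdot 27 = -36 + 9 \cdot 54 = -36 + 486 = 450$)
$y{\left(p{\left(3,m{\left(-3 \right)} \right)} \right)} \left(-347\right) + 153 = 450 \left(-347\right) + 153 = -156150 + 153 = -155997$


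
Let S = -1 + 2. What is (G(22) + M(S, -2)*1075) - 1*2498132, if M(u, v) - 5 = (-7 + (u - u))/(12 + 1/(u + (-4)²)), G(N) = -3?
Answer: -102228745/41 ≈ -2.4934e+6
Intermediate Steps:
S = 1
M(u, v) = 5 - 7/(12 + 1/(16 + u)) (M(u, v) = 5 + (-7 + (u - u))/(12 + 1/(u + (-4)²)) = 5 + (-7 + 0)/(12 + 1/(u + 16)) = 5 - 7/(12 + 1/(16 + u)))
(G(22) + M(S, -2)*1075) - 1*2498132 = (-3 + ((853 + 53*1)/(193 + 12*1))*1075) - 1*2498132 = (-3 + ((853 + 53)/(193 + 12))*1075) - 2498132 = (-3 + (906/205)*1075) - 2498132 = (-3 + 194790/41) - 2498132 = 194667/41 - 2498132 = -102228745/41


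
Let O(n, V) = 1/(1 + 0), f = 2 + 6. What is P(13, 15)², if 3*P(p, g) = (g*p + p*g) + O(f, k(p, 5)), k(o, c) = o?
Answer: 152881/9 ≈ 16987.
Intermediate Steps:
f = 8
O(n, V) = 1 (O(n, V) = 1/1 = 1)
P(p, g) = ⅓ + 2*g*p/3 (P(p, g) = ((g*p + p*g) + 1)/3 = ((g*p + g*p) + 1)/3 = (2*g*p + 1)/3 = (1 + 2*g*p)/3 = ⅓ + 2*g*p/3)
P(13, 15)² = (⅓ + (⅔)*15*13)² = (⅓ + 130)² = (391/3)² = 152881/9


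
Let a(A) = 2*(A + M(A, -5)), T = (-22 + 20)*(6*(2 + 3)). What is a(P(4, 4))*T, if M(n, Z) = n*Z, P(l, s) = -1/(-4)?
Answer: 120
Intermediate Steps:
P(l, s) = ¼ (P(l, s) = -1*(-¼) = ¼)
M(n, Z) = Z*n
T = -60 (T = -12*5 = -2*30 = -60)
a(A) = -8*A (a(A) = 2*(A - 5*A) = 2*(-4*A) = -8*A)
a(P(4, 4))*T = -8*¼*(-60) = -2*(-60) = 120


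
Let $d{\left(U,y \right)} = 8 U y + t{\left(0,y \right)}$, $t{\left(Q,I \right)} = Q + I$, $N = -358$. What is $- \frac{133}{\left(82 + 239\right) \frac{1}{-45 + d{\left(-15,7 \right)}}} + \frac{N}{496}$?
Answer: $\frac{28902493}{79608} \approx 363.06$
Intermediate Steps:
$t{\left(Q,I \right)} = I + Q$
$d{\left(U,y \right)} = y + 8 U y$ ($d{\left(U,y \right)} = 8 U y + \left(y + 0\right) = 8 U y + y = y + 8 U y$)
$- \frac{133}{\left(82 + 239\right) \frac{1}{-45 + d{\left(-15,7 \right)}}} + \frac{N}{496} = - \frac{133}{\left(82 + 239\right) \frac{1}{-45 + 7 \left(1 + 8 \left(-15\right)\right)}} - \frac{358}{496} = - \frac{133}{321 \frac{1}{-45 + 7 \left(1 - 120\right)}} - \frac{179}{248} = - \frac{133}{321 \frac{1}{-45 + 7 \left(-119\right)}} - \frac{179}{248} = - \frac{133}{321 \frac{1}{-45 - 833}} - \frac{179}{248} = - \frac{133}{321 \frac{1}{-878}} - \frac{179}{248} = - \frac{133}{321 \left(- \frac{1}{878}\right)} - \frac{179}{248} = - \frac{133}{- \frac{321}{878}} - \frac{179}{248} = \left(-133\right) \left(- \frac{878}{321}\right) - \frac{179}{248} = \frac{116774}{321} - \frac{179}{248} = \frac{28902493}{79608}$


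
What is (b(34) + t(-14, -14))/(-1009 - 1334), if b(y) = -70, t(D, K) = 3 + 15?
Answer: 52/2343 ≈ 0.022194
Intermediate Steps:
t(D, K) = 18
(b(34) + t(-14, -14))/(-1009 - 1334) = (-70 + 18)/(-1009 - 1334) = -52/(-2343) = -52*(-1/2343) = 52/2343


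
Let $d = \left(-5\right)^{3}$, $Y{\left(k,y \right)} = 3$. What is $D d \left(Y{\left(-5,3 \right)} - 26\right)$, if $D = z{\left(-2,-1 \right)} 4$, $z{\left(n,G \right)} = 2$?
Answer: $23000$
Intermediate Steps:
$d = -125$
$D = 8$ ($D = 2 \cdot 4 = 8$)
$D d \left(Y{\left(-5,3 \right)} - 26\right) = 8 \left(- 125 \left(3 - 26\right)\right) = 8 \left(\left(-125\right) \left(-23\right)\right) = 8 \cdot 2875 = 23000$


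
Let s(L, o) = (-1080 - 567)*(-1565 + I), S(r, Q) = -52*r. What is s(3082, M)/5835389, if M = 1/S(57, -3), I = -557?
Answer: 3494934/5835389 ≈ 0.59892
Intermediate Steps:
M = -1/2964 (M = 1/(-52*57) = 1/(-2964) = -1/2964 ≈ -0.00033738)
s(L, o) = 3494934 (s(L, o) = (-1080 - 567)*(-1565 - 557) = -1647*(-2122) = 3494934)
s(3082, M)/5835389 = 3494934/5835389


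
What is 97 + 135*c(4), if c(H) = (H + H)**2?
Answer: 8737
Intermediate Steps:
c(H) = 4*H**2 (c(H) = (2*H)**2 = 4*H**2)
97 + 135*c(4) = 97 + 135*(4*4**2) = 97 + 135*(4*16) = 97 + 135*64 = 97 + 8640 = 8737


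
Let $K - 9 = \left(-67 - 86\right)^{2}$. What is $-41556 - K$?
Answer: $-64974$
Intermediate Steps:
$K = 23418$ ($K = 9 + \left(-67 - 86\right)^{2} = 9 + \left(-153\right)^{2} = 9 + 23409 = 23418$)
$-41556 - K = -41556 - 23418 = -64974$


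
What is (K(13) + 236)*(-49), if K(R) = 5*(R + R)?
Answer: -17934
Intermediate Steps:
K(R) = 10*R (K(R) = 5*(2*R) = 10*R)
(K(13) + 236)*(-49) = (10*13 + 236)*(-49) = (130 + 236)*(-49) = 366*(-49) = -17934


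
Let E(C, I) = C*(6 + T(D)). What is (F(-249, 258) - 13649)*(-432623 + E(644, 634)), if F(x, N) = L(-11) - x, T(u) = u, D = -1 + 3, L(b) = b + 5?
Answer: 5730676226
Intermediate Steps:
L(b) = 5 + b
D = 2
E(C, I) = 8*C (E(C, I) = C*(6 + 2) = C*8 = 8*C)
F(x, N) = -6 - x (F(x, N) = (5 - 11) - x = -6 - x)
(F(-249, 258) - 13649)*(-432623 + E(644, 634)) = ((-6 - 1*(-249)) - 13649)*(-432623 + 8*644) = ((-6 + 249) - 13649)*(-432623 + 5152) = (243 - 13649)*(-427471) = -13406*(-427471) = 5730676226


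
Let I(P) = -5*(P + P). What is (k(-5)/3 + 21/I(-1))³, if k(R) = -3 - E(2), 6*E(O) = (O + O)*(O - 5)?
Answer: 148877/27000 ≈ 5.5140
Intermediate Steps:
E(O) = O*(-5 + O)/3 (E(O) = ((O + O)*(O - 5))/6 = ((2*O)*(-5 + O))/6 = (2*O*(-5 + O))/6 = O*(-5 + O)/3)
I(P) = -10*P
k(R) = -1 (k(R) = -3 - 2*(-5 + 2)/3 = -3 - 2*(-3)/3 = -3 - 1*(-2) = -3 + 2 = -1)
(k(-5)/3 + 21/I(-1))³ = (-1/3 + 21/((-10*(-1))))³ = (-1*⅓ + 21/10)³ = (-⅓ + 21*(⅒))³ = (-⅓ + 21/10)³ = (53/30)³ = 148877/27000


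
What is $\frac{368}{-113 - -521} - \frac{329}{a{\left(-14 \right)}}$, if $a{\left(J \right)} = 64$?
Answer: $- \frac{13835}{3264} \approx -4.2387$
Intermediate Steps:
$\frac{368}{-113 - -521} - \frac{329}{a{\left(-14 \right)}} = \frac{368}{-113 - -521} - \frac{329}{64} = \frac{368}{-113 + 521} - \frac{329}{64} = \frac{368}{408} - \frac{329}{64} = 368 \cdot \frac{1}{408} - \frac{329}{64} = \frac{46}{51} - \frac{329}{64} = - \frac{13835}{3264}$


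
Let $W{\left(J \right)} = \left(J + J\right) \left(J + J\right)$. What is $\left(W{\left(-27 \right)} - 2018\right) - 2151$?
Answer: $-1253$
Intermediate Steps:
$W{\left(J \right)} = 4 J^{2}$ ($W{\left(J \right)} = 2 J 2 J = 4 J^{2}$)
$\left(W{\left(-27 \right)} - 2018\right) - 2151 = \left(4 \left(-27\right)^{2} - 2018\right) - 2151 = \left(4 \cdot 729 - 2018\right) - 2151 = \left(2916 - 2018\right) - 2151 = 898 - 2151 = -1253$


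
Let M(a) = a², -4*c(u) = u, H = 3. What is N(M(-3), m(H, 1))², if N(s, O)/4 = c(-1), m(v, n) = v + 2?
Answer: 1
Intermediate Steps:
c(u) = -u/4
m(v, n) = 2 + v
N(s, O) = 1 (N(s, O) = 4*(-¼*(-1)) = 4*(¼) = 1)
N(M(-3), m(H, 1))² = 1² = 1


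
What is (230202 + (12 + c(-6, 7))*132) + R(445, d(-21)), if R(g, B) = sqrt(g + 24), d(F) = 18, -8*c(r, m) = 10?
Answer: 231621 + sqrt(469) ≈ 2.3164e+5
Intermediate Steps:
c(r, m) = -5/4 (c(r, m) = -1/8*10 = -5/4)
R(g, B) = sqrt(24 + g)
(230202 + (12 + c(-6, 7))*132) + R(445, d(-21)) = (230202 + (12 - 5/4)*132) + sqrt(24 + 445) = (230202 + (43/4)*132) + sqrt(469) = (230202 + 1419) + sqrt(469) = 231621 + sqrt(469)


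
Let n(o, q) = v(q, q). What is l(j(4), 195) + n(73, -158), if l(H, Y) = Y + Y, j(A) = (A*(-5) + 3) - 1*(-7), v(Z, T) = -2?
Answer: 388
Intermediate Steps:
n(o, q) = -2
j(A) = 10 - 5*A (j(A) = (-5*A + 3) + 7 = (3 - 5*A) + 7 = 10 - 5*A)
l(H, Y) = 2*Y
l(j(4), 195) + n(73, -158) = 2*195 - 2 = 390 - 2 = 388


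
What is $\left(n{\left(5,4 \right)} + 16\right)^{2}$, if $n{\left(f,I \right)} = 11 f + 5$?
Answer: $5776$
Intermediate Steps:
$n{\left(f,I \right)} = 5 + 11 f$
$\left(n{\left(5,4 \right)} + 16\right)^{2} = \left(\left(5 + 11 \cdot 5\right) + 16\right)^{2} = \left(\left(5 + 55\right) + 16\right)^{2} = \left(60 + 16\right)^{2} = 76^{2} = 5776$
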